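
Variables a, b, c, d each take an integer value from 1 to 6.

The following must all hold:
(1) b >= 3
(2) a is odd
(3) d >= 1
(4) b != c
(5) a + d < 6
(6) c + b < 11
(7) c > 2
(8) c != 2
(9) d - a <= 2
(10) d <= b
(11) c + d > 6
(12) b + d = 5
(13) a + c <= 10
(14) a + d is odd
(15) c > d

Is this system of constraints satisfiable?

Satisfiable

One satisfying assignment is a = 3, b = 3, c = 6, d = 2.
For the less obvious constraints — constraint 5: a + d = 5; constraint 6: c + b = 9 — and the others hold by inspection.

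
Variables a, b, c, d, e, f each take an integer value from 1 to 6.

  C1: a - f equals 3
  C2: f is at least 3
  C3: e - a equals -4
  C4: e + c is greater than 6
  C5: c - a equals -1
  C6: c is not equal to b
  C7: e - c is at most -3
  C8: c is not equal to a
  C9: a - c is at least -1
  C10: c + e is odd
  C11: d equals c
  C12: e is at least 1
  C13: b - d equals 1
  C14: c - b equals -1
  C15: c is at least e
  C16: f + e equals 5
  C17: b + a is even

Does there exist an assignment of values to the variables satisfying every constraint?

Satisfiable

Setting (a, b, c, d, e, f) = (6, 6, 5, 5, 2, 3) satisfies everything: constraint 1: a - f = 3; constraint 3: e - a = -4; constraint 4: e + c = 7, and the others follow.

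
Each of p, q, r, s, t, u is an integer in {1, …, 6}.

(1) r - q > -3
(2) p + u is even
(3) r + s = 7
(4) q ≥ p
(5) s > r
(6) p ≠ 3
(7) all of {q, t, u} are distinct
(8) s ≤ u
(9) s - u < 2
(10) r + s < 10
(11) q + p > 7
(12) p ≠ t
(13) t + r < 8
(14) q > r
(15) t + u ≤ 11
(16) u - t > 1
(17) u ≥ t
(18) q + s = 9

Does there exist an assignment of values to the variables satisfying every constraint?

Take p = 4, q = 4, r = 2, s = 5, t = 3, u = 6. Then constraint 1: r - q = -2; constraint 3: r + s = 7, and every other listed constraint is also met.

Satisfiable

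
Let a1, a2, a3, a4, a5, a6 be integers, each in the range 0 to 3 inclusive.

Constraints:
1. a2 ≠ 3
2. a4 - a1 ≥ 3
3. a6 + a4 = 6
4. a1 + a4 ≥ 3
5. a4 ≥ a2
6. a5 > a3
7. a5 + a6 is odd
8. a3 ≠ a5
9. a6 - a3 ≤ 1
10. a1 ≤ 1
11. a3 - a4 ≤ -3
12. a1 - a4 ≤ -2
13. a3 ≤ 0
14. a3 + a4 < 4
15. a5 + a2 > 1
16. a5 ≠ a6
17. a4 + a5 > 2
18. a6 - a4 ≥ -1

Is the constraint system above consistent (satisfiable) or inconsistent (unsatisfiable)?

Constraints 9, 11, and 18 give a3 − a6 ≥ -1, a6 − a4 ≥ -1, a4 − a3 ≥ 3.
Adding all 3 inequalities: the left sides telescope to 0, and the right sides sum to (-1) + (-1) + 3 = 1. So 0 ≥ 1, which is false.

Unsatisfiable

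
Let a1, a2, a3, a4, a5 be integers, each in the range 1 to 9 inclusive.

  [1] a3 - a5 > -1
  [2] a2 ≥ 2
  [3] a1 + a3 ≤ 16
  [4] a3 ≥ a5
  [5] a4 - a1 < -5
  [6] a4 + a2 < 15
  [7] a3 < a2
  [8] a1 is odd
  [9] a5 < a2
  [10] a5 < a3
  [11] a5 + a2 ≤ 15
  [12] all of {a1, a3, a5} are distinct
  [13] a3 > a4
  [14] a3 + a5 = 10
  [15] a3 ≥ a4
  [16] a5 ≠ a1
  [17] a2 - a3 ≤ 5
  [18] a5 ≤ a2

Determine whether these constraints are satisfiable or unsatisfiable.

Satisfiable

Try a1 = 9, a2 = 9, a3 = 6, a4 = 3, a5 = 4.
Check constraint 1: a3 - a5 = 2; constraint 3: a1 + a3 = 15; constraint 5: a4 - a1 = -6. The remaining constraints are straightforward to verify.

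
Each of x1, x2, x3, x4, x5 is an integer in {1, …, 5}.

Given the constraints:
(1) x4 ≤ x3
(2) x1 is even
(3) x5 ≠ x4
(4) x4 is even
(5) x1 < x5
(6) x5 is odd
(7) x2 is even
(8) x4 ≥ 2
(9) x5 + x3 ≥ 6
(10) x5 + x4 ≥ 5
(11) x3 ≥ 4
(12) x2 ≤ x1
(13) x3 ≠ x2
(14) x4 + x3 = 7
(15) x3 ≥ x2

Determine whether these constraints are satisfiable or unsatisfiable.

Setting (x1, x2, x3, x4, x5) = (2, 2, 5, 2, 3) satisfies everything: constraint 9: x5 + x3 = 8; constraint 10: x5 + x4 = 5; constraint 14: x4 + x3 = 7, and the others follow.

Satisfiable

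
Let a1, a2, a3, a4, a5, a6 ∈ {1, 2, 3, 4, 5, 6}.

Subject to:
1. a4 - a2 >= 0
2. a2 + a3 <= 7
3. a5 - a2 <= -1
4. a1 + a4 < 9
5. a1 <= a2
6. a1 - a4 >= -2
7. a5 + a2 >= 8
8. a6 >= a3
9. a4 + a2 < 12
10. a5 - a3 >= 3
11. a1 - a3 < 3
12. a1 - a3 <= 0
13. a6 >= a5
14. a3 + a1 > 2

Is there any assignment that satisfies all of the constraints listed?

Unsatisfiable

Constraints 1, 3, 6, 10, and 12 give a2 − a5 ≥ 1, a5 − a3 ≥ 3, a3 − a1 ≥ 0, a1 − a4 ≥ -2, a4 − a2 ≥ 0.
Adding all 5 inequalities: the left sides telescope to 0, and the right sides sum to 1 + 3 + 0 + (-2) + 0 = 2. So 0 ≥ 2, which is false.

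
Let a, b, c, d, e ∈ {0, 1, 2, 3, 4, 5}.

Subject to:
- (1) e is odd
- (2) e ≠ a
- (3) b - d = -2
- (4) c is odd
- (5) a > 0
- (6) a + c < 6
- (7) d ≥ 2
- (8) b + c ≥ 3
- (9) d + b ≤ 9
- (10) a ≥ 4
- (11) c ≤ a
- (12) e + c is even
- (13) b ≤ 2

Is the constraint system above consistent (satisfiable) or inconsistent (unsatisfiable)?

Setting (a, b, c, d, e) = (4, 2, 1, 4, 1) satisfies everything: constraint 3: b - d = -2; constraint 6: a + c = 5, and the others follow.

Satisfiable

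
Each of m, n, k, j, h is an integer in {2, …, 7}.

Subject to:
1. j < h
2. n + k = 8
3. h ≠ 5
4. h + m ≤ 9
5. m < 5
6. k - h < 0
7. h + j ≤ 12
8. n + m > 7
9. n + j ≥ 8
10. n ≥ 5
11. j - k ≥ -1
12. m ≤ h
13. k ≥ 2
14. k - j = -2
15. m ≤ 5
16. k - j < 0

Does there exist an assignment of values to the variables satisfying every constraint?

Take m = 3, n = 5, k = 3, j = 5, h = 6. Then constraint 2: n + k = 8; constraint 4: h + m = 9, and every other listed constraint is also met.

Satisfiable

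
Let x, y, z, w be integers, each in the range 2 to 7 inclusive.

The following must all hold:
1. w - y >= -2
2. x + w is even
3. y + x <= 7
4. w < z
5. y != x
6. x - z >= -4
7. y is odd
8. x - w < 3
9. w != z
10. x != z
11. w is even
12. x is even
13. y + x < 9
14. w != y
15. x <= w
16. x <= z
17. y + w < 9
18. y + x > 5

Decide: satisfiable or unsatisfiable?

One satisfying assignment is x = 4, y = 3, z = 7, w = 4.
For the less obvious constraints — constraint 1: w - y = 1; constraint 3: y + x = 7 — and the others hold by inspection.

Satisfiable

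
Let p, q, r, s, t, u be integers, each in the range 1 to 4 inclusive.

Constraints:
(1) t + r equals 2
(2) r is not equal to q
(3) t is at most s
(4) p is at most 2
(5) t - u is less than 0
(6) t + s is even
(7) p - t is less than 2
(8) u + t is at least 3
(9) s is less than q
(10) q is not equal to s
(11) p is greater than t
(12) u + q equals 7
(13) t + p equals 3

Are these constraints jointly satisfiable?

Satisfiable

The assignment p = 2, q = 4, r = 1, s = 1, t = 1, u = 3 works:
  constraint 1 holds since t + r = 2.
  constraint 5 holds since t - u = -2.
  constraint 7 holds since p - t = 1.
The rest check out directly.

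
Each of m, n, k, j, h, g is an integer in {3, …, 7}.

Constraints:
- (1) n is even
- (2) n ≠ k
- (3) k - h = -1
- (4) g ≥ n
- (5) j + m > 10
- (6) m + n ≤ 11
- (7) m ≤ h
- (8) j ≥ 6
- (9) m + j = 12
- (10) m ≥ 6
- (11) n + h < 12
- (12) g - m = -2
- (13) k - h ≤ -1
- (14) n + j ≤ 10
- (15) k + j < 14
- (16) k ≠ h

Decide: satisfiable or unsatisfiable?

Try m = 6, n = 4, k = 5, j = 6, h = 6, g = 4.
Check constraint 3: k - h = -1; constraint 5: j + m = 12. The remaining constraints are straightforward to verify.

Satisfiable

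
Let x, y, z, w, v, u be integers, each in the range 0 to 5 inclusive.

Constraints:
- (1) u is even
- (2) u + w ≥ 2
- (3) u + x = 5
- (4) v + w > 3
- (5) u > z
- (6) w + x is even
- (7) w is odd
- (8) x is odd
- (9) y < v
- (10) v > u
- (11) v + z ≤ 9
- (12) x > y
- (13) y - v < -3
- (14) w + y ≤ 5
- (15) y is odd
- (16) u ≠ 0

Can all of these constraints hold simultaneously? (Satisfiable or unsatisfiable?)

Satisfiable

Setting (x, y, z, w, v, u) = (3, 1, 1, 1, 5, 2) satisfies everything: constraint 2: u + w = 3; constraint 3: u + x = 5, and the others follow.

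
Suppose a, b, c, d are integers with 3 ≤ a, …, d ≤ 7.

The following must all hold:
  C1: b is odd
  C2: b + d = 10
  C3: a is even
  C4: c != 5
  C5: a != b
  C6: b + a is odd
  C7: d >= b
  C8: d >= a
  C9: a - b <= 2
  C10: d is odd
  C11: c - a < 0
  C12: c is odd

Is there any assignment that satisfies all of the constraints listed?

Try a = 4, b = 5, c = 3, d = 5.
Check constraint 2: b + d = 10; constraint 9: a - b = -1; constraint 11: c - a = -1. The remaining constraints are straightforward to verify.

Satisfiable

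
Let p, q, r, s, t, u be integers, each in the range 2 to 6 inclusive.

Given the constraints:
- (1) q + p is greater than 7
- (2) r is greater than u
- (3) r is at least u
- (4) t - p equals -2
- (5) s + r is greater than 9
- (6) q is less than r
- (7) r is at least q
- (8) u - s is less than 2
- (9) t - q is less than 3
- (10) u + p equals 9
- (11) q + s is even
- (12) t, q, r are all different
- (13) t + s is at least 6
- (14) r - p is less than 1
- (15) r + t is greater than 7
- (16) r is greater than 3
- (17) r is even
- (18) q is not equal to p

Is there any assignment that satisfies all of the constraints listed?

The assignment p = 6, q = 2, r = 6, s = 4, t = 4, u = 3 works:
  constraint 1 holds since q + p = 8.
  constraint 4 holds since t - p = -2.
The rest check out directly.

Satisfiable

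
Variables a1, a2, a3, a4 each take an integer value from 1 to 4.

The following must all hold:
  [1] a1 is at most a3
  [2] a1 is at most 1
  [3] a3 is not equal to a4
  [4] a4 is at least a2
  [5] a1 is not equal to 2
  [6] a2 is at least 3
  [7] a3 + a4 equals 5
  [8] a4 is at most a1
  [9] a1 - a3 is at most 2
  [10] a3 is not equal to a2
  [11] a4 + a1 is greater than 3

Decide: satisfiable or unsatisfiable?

From constraints 4 and 6: a4 ≥ a2 and a2 ≥ 3, so a4 ≥ 3. From constraints 2 and 8: a4 ≤ a1 and a1 ≤ 1, so a4 ≤ 1. But 1 < 3, so no value of a4 works.

Unsatisfiable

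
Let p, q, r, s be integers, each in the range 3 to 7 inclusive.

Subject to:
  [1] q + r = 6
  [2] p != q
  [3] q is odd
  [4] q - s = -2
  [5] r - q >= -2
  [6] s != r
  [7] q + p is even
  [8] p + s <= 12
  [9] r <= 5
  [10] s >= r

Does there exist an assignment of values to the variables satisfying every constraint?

Satisfiable

Try p = 5, q = 3, r = 3, s = 5.
Check constraint 1: q + r = 6; constraint 4: q - s = -2. The remaining constraints are straightforward to verify.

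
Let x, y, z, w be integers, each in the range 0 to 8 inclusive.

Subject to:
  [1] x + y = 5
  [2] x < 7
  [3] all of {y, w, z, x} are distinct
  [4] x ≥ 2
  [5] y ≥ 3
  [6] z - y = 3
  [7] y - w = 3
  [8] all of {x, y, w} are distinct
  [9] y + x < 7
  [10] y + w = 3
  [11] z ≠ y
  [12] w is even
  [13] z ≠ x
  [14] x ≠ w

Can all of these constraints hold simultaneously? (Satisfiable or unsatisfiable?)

Satisfiable

Try x = 2, y = 3, z = 6, w = 0.
Check constraint 1: x + y = 5; constraint 6: z - y = 3; constraint 7: y - w = 3. The remaining constraints are straightforward to verify.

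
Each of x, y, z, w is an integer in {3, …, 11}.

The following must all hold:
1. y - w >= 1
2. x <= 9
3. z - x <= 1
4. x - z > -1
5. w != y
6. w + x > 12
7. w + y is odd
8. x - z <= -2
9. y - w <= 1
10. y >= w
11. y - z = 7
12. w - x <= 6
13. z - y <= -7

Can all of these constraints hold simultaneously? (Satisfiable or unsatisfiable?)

Constraints 8, 9, 12, and 13 give x − w ≥ -6, w − y ≥ -1, y − z ≥ 7, z − x ≥ 2.
Adding all 4 inequalities: the left sides telescope to 0, and the right sides sum to (-6) + (-1) + 7 + 2 = 2. So 0 ≥ 2, which is false.

Unsatisfiable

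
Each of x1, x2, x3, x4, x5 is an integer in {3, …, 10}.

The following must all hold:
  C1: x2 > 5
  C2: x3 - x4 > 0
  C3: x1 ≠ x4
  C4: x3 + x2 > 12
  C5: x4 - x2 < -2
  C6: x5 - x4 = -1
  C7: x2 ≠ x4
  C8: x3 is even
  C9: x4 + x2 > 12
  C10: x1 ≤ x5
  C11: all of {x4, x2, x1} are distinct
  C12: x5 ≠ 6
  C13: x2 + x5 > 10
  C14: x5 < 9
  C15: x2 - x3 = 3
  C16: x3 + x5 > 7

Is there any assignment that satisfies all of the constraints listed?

One satisfying assignment is x1 = 4, x2 = 9, x3 = 6, x4 = 5, x5 = 4.
For the less obvious constraints — constraint 2: x3 - x4 = 1; constraint 4: x3 + x2 = 15; constraint 5: x4 - x2 = -4 — and the others hold by inspection.

Satisfiable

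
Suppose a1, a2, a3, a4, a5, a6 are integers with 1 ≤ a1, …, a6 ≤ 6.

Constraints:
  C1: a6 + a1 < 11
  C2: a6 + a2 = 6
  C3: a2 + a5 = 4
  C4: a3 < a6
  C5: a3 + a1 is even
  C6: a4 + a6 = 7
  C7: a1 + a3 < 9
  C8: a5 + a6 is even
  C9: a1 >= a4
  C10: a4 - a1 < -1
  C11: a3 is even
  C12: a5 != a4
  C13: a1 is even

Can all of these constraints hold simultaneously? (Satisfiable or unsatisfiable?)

One satisfying assignment is a1 = 6, a2 = 3, a3 = 2, a4 = 4, a5 = 1, a6 = 3.
For the less obvious constraints — constraint 1: a6 + a1 = 9; constraint 2: a6 + a2 = 6 — and the others hold by inspection.

Satisfiable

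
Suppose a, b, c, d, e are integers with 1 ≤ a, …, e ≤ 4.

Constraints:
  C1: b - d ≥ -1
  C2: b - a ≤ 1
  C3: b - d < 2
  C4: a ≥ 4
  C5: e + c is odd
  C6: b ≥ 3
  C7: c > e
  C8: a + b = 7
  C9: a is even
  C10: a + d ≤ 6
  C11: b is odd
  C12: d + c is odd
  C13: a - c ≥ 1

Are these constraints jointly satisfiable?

The assignment a = 4, b = 3, c = 3, d = 2, e = 2 works:
  constraint 1 holds since b - d = 1.
  constraint 2 holds since b - a = -1.
  constraint 3 holds since b - d = 1.
The rest check out directly.

Satisfiable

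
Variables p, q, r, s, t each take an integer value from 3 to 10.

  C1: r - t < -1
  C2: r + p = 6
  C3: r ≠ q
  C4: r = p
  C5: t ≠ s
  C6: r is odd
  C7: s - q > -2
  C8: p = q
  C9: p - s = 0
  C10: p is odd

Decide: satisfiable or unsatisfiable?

From constraints 4 and 8, r = p = q, so r = q. But constraint 3 says r ≠ q. Contradiction.

Unsatisfiable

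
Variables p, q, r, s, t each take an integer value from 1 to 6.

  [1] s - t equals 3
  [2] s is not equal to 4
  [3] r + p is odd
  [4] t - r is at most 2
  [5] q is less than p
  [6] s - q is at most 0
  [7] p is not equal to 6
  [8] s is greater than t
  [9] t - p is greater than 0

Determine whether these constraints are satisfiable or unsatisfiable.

Constraints 5, 6, 8, and 9 give t < s, s ≤ q, q < p, p < t. Chaining: t < s ≤ q < p < t, which forces t < t — impossible.

Unsatisfiable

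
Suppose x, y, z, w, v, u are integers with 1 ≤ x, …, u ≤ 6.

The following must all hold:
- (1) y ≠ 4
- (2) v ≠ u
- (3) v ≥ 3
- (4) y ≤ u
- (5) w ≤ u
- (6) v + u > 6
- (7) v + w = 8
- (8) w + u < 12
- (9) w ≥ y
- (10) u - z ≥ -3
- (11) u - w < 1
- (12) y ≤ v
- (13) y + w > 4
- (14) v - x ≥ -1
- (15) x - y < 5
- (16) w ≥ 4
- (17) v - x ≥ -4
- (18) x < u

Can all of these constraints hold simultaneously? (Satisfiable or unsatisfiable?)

Satisfiable

One satisfying assignment is x = 4, y = 1, z = 6, w = 5, v = 3, u = 5.
For the less obvious constraints — constraint 6: v + u = 8; constraint 7: v + w = 8; constraint 8: w + u = 10 — and the others hold by inspection.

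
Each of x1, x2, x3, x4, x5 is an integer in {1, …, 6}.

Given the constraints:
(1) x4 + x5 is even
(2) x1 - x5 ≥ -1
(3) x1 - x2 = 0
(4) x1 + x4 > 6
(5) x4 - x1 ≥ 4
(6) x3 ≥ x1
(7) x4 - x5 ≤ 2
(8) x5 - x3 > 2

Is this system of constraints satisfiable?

Constraints 2, 5, and 7 give x1 − x5 ≥ -1, x5 − x4 ≥ -2, x4 − x1 ≥ 4.
Adding all 3 inequalities: the left sides telescope to 0, and the right sides sum to (-1) + (-2) + 4 = 1. So 0 ≥ 1, which is false.

Unsatisfiable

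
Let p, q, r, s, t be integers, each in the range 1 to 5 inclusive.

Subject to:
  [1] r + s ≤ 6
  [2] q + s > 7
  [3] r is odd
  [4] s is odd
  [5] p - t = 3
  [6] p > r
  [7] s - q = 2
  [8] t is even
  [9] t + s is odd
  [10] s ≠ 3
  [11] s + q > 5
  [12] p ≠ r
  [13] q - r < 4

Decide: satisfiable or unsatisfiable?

Setting (p, q, r, s, t) = (5, 3, 1, 5, 2) satisfies everything: constraint 1: r + s = 6; constraint 2: q + s = 8; constraint 5: p - t = 3, and the others follow.

Satisfiable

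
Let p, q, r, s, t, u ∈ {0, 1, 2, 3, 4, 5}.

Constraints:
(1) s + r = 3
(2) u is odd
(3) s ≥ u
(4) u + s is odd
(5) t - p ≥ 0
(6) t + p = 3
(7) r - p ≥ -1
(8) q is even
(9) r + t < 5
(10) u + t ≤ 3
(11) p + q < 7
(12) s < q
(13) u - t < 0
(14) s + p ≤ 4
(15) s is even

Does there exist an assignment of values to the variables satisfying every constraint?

Satisfiable

The assignment p = 1, q = 4, r = 1, s = 2, t = 2, u = 1 works:
  constraint 1 holds since s + r = 3.
  constraint 5 holds since t - p = 1.
The rest check out directly.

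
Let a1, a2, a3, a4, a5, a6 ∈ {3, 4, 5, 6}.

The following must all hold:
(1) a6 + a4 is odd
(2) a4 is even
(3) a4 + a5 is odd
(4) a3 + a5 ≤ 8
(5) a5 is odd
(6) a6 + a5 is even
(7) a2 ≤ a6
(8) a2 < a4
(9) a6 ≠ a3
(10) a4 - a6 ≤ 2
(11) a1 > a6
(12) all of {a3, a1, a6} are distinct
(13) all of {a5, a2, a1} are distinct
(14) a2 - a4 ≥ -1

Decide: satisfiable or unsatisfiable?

Satisfiable

The assignment a1 = 6, a2 = 5, a3 = 3, a4 = 6, a5 = 3, a6 = 5 works:
  constraint 4 holds since a3 + a5 = 6.
  constraint 10 holds since a4 - a6 = 1.
The rest check out directly.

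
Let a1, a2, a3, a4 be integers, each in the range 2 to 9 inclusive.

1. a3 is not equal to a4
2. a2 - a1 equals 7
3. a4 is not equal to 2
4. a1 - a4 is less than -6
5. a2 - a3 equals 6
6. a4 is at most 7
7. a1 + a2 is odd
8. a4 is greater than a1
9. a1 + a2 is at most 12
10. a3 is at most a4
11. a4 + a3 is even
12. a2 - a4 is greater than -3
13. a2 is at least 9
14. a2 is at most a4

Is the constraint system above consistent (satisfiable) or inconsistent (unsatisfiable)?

From constraints 13 and 14: a4 ≥ a2 and a2 ≥ 9, so a4 ≥ 9. From constraint 6: a4 ≤ 7. But 7 < 9, so no value of a4 works.

Unsatisfiable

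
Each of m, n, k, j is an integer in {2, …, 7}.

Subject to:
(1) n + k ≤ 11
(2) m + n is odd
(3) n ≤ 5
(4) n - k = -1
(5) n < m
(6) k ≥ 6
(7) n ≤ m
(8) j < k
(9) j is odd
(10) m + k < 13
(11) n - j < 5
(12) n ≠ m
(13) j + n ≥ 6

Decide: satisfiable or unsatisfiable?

Satisfiable

One satisfying assignment is m = 6, n = 5, k = 6, j = 3.
For the less obvious constraints — constraint 1: n + k = 11; constraint 4: n - k = -1; constraint 10: m + k = 12 — and the others hold by inspection.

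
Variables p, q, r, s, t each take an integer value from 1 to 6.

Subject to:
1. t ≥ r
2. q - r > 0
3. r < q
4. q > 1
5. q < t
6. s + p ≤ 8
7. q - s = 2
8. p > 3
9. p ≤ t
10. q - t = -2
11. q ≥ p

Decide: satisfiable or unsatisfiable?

Satisfiable

Setting (p, q, r, s, t) = (4, 4, 3, 2, 6) satisfies everything: constraint 2: q - r = 1; constraint 6: s + p = 6; constraint 7: q - s = 2, and the others follow.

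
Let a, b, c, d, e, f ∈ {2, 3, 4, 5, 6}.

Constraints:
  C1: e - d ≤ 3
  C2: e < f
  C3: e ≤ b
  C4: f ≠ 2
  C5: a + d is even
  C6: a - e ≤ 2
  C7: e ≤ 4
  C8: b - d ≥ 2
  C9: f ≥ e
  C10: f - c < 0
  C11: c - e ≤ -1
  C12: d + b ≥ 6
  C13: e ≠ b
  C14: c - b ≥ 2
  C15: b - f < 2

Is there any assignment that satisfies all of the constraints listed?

Unsatisfiable

Constraints 1, 8, 11, and 14 give c − b ≥ 2, b − d ≥ 2, d − e ≥ -3, e − c ≥ 1.
Adding all 4 inequalities: the left sides telescope to 0, and the right sides sum to 2 + 2 + (-3) + 1 = 2. So 0 ≥ 2, which is false.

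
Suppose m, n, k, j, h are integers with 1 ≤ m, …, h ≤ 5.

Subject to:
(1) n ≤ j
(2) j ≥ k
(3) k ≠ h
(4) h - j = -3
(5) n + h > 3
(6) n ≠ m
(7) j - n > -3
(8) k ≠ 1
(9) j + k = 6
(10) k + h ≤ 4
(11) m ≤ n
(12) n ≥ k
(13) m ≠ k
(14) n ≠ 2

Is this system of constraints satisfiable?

The assignment m = 1, n = 4, k = 2, j = 4, h = 1 works:
  constraint 4 holds since h - j = -3.
  constraint 5 holds since n + h = 5.
  constraint 7 holds since j - n = 0.
The rest check out directly.

Satisfiable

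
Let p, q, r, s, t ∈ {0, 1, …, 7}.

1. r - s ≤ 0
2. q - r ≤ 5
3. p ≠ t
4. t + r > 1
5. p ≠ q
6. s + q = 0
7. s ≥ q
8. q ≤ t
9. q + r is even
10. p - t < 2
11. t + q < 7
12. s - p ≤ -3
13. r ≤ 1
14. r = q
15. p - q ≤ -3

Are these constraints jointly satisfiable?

Constraints 1, 2, 12, and 15 give r − q ≥ -5, q − p ≥ 3, p − s ≥ 3, s − r ≥ 0.
Adding all 4 inequalities: the left sides telescope to 0, and the right sides sum to (-5) + 3 + 3 + 0 = 1. So 0 ≥ 1, which is false.

Unsatisfiable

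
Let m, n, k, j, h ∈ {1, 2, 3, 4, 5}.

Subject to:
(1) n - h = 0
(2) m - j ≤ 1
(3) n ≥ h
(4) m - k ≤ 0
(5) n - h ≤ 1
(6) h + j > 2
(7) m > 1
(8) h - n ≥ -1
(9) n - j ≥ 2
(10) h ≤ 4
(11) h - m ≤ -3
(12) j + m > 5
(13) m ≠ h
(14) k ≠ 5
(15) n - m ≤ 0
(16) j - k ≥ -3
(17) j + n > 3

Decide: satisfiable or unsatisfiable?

Constraints 4, 5, 9, 11, and 16 give m − h ≥ 3, h − n ≥ -1, n − j ≥ 2, j − k ≥ -3, k − m ≥ 0.
Adding all 5 inequalities: the left sides telescope to 0, and the right sides sum to 3 + (-1) + 2 + (-3) + 0 = 1. So 0 ≥ 1, which is false.

Unsatisfiable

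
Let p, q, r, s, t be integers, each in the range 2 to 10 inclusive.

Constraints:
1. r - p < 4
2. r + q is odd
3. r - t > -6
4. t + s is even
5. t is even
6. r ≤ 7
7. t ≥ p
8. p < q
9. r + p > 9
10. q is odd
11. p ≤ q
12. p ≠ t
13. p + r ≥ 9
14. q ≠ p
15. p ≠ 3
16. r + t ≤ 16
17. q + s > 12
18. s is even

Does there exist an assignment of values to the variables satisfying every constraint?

Setting (p, q, r, s, t) = (4, 9, 6, 6, 10) satisfies everything: constraint 1: r - p = 2; constraint 3: r - t = -4; constraint 9: r + p = 10, and the others follow.

Satisfiable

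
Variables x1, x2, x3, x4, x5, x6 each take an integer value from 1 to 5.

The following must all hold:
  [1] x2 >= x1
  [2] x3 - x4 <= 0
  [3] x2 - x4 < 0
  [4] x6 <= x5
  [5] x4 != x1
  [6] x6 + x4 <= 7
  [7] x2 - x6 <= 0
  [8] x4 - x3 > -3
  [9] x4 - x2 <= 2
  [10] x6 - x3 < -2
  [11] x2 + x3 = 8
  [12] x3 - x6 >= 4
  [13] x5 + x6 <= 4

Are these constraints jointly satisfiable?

Unsatisfiable

Constraints 2, 7, 9, and 12 give x6 − x2 ≥ 0, x2 − x4 ≥ -2, x4 − x3 ≥ 0, x3 − x6 ≥ 4.
Adding all 4 inequalities: the left sides telescope to 0, and the right sides sum to 0 + (-2) + 0 + 4 = 2. So 0 ≥ 2, which is false.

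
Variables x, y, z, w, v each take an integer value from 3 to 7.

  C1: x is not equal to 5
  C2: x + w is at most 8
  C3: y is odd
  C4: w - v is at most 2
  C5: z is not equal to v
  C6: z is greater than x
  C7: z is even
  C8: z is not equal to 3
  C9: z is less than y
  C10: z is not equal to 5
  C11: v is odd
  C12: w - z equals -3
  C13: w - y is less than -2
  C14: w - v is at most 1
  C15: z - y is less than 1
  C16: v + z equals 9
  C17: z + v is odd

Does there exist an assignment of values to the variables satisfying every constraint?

Satisfiable

One satisfying assignment is x = 3, y = 7, z = 6, w = 3, v = 3.
For the less obvious constraints — constraint 2: x + w = 6; constraint 4: w - v = 0; constraint 12: w - z = -3 — and the others hold by inspection.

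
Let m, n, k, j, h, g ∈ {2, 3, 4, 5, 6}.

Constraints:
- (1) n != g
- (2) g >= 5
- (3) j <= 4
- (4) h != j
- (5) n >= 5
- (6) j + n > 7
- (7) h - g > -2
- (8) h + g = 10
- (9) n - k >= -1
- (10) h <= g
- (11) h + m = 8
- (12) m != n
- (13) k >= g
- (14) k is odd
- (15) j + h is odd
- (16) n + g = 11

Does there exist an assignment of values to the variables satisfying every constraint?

Setting (m, n, k, j, h, g) = (3, 6, 5, 2, 5, 5) satisfies everything: constraint 6: j + n = 8; constraint 7: h - g = 0; constraint 8: h + g = 10, and the others follow.

Satisfiable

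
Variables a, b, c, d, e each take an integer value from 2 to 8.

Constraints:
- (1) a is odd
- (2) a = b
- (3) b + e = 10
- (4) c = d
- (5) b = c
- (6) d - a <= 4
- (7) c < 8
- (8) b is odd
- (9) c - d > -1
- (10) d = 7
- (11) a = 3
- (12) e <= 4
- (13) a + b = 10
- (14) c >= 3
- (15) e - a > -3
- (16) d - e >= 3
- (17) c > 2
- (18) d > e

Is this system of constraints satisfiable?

Unsatisfiable

Constraint 11 fixes a = 3 and constraint 10 fixes d = 7. Constraints 2, 4, and 5 give a = b = c = d, so a = d. But 3 ≠ 7 — contradiction.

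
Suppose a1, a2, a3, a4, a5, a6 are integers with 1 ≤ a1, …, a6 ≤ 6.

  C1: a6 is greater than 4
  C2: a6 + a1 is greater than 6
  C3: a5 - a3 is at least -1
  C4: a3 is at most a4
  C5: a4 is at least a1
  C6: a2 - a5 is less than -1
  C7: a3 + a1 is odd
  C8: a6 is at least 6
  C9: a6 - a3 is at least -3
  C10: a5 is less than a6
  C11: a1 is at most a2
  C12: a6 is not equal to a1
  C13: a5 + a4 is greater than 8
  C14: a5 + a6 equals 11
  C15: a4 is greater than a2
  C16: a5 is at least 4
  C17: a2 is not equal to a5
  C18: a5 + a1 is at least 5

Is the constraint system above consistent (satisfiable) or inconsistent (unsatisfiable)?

Satisfiable

Setting (a1, a2, a3, a4, a5, a6) = (1, 2, 6, 6, 5, 6) satisfies everything: constraint 2: a6 + a1 = 7; constraint 3: a5 - a3 = -1; constraint 6: a2 - a5 = -3, and the others follow.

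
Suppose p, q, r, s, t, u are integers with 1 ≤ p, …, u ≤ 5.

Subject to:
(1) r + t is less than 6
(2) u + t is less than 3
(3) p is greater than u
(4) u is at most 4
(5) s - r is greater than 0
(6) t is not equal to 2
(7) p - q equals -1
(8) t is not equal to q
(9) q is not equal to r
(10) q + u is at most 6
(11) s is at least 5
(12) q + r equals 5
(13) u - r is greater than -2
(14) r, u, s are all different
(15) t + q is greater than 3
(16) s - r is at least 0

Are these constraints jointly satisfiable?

Satisfiable

Setting (p, q, r, s, t, u) = (2, 3, 2, 5, 1, 1) satisfies everything: constraint 1: r + t = 3; constraint 2: u + t = 2, and the others follow.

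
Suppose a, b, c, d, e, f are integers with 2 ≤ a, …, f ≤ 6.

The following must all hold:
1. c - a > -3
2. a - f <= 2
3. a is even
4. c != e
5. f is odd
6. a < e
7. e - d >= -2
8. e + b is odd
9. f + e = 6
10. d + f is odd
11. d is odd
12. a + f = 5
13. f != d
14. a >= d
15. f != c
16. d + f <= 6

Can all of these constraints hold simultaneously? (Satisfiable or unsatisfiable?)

Unsatisfiable

Constraint 11 makes d odd and constraint 5 makes f odd, so d + f must be even. Constraint 10 says d + f is odd — contradiction.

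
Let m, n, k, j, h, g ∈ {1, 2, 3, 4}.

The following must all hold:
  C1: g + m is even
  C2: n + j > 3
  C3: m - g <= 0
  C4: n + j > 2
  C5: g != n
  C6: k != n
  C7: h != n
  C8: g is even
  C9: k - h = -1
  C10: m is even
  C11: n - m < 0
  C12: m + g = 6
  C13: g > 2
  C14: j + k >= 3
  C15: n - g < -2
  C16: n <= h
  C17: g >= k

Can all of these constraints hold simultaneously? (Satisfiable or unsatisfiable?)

Satisfiable

Take m = 2, n = 1, k = 3, j = 3, h = 4, g = 4. Then constraint 2: n + j = 4; constraint 3: m - g = -2, and every other listed constraint is also met.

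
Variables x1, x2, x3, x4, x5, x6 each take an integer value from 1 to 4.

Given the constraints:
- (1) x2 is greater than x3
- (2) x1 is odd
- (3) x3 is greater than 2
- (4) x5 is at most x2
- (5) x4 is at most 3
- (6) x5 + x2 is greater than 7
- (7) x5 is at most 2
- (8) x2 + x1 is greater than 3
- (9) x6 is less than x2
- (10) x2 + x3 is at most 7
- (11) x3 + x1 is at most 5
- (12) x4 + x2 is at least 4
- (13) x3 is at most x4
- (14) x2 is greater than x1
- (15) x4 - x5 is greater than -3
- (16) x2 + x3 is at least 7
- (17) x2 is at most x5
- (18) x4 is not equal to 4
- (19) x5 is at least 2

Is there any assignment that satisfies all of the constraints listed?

From constraints 7 and 17: x2 ≤ x5 ≤ 2. From constraints 5 and 13: x3 ≤ x4 ≤ 3. Hence x2 + x3 ≤ 5. But constraint 16 requires x2 + x3 ≥ 7, and 7 > 5. Contradiction.

Unsatisfiable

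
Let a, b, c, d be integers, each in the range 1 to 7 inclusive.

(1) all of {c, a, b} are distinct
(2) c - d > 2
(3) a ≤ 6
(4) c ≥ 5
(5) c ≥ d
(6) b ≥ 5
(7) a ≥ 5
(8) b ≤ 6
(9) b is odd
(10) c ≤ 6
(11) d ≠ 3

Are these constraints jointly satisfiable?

Constraints 3, 4, 6, 7, 8, and 10 confine each of c, a, b to the 2 values {5, 6}.
Constraint 1 requires all 3 of them to be distinct, but only 2 values are available — impossible by the pigeonhole principle.

Unsatisfiable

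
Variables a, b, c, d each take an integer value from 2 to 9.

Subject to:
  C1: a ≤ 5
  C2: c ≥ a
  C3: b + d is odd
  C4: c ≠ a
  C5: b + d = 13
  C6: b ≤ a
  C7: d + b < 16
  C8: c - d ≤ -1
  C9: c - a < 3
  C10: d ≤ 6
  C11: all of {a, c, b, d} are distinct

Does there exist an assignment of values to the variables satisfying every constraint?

From constraints 1 and 6: b ≤ a ≤ 5. From constraint 10: d ≤ 6. Hence b + d ≤ 11. But constraint 5 requires b + d = 13, and 13 > 11. Contradiction.

Unsatisfiable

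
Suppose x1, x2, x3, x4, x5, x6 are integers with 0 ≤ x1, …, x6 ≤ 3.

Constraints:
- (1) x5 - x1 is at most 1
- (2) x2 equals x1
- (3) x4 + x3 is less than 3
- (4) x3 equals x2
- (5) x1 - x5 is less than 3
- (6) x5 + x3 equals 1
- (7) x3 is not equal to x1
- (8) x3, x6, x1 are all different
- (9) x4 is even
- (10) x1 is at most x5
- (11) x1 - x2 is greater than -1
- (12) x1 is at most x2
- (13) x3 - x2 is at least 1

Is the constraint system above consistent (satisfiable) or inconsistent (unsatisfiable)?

Unsatisfiable

From constraints 2 and 4, x3 = x2 = x1, so x3 = x1. But constraint 7 says x3 ≠ x1. Contradiction.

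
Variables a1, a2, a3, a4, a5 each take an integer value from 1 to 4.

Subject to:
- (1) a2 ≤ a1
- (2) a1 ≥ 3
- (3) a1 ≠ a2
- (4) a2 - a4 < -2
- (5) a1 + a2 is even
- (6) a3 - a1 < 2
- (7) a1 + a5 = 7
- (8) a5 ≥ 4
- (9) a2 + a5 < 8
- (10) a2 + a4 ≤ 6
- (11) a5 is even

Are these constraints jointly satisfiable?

Try a1 = 3, a2 = 1, a3 = 3, a4 = 4, a5 = 4.
Check constraint 4: a2 - a4 = -3; constraint 6: a3 - a1 = 0. The remaining constraints are straightforward to verify.

Satisfiable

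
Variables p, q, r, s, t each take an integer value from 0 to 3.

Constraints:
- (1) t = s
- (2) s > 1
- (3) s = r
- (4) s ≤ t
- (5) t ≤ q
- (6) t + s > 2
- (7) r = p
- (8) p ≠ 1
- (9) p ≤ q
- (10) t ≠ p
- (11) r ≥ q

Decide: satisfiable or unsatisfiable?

From constraints 1, 3, and 7, t = s = r = p, so t = p. But constraint 10 says t ≠ p. Contradiction.

Unsatisfiable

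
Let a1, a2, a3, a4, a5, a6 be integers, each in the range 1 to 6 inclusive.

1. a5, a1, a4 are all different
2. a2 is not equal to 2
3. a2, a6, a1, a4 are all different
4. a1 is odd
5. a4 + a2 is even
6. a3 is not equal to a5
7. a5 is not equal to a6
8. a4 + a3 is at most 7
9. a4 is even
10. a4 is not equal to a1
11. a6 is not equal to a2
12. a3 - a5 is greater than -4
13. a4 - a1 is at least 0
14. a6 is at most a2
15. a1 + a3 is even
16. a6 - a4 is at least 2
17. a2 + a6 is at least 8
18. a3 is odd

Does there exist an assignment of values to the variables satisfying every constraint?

Try a1 = 1, a2 = 6, a3 = 5, a4 = 2, a5 = 6, a6 = 5.
Check constraint 8: a4 + a3 = 7; constraint 12: a3 - a5 = -1. The remaining constraints are straightforward to verify.

Satisfiable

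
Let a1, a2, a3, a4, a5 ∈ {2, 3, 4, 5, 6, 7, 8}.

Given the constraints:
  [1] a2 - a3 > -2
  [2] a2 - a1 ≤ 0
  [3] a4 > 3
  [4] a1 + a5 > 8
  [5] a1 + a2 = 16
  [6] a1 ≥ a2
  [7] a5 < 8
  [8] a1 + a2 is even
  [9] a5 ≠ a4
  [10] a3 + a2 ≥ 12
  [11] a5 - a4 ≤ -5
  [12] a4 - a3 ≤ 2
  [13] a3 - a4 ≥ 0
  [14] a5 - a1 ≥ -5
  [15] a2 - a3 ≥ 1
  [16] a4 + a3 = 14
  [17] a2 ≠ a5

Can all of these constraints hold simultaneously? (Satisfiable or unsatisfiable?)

Unsatisfiable

Constraints 2, 11, 13, 14, and 15 give a2 − a3 ≥ 1, a3 − a4 ≥ 0, a4 − a5 ≥ 5, a5 − a1 ≥ -5, a1 − a2 ≥ 0.
Adding all 5 inequalities: the left sides telescope to 0, and the right sides sum to 1 + 0 + 5 + (-5) + 0 = 1. So 0 ≥ 1, which is false.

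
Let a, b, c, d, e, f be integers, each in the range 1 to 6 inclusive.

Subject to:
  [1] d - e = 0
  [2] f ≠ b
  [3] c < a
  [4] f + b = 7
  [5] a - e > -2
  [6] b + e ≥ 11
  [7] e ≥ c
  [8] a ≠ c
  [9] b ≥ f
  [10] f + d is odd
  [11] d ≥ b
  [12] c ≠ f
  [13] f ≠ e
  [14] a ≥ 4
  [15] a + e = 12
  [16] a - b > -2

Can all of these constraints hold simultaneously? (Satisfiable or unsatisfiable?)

Try a = 6, b = 6, c = 2, d = 6, e = 6, f = 1.
Check constraint 1: d - e = 0; constraint 4: f + b = 7. The remaining constraints are straightforward to verify.

Satisfiable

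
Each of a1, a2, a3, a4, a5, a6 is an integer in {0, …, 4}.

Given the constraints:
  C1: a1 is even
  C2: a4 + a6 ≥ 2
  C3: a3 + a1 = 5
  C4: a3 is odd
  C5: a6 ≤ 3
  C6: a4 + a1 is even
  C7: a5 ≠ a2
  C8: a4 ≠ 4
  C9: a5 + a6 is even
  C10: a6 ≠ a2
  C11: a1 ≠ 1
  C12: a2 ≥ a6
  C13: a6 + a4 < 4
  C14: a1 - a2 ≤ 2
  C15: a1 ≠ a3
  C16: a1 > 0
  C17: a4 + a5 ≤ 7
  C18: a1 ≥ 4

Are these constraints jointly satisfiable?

Take a1 = 4, a2 = 4, a3 = 1, a4 = 2, a5 = 2, a6 = 0. Then constraint 2: a4 + a6 = 2; constraint 3: a3 + a1 = 5; constraint 13: a6 + a4 = 2, and every other listed constraint is also met.

Satisfiable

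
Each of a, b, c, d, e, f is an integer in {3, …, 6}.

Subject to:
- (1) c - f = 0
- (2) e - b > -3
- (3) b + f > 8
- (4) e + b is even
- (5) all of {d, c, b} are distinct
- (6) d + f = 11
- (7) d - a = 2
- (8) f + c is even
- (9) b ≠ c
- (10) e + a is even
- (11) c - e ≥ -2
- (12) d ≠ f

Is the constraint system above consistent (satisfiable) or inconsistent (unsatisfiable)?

Satisfiable

One satisfying assignment is a = 4, b = 4, c = 5, d = 6, e = 4, f = 5.
For the less obvious constraints — constraint 1: c - f = 0; constraint 2: e - b = 0; constraint 3: b + f = 9 — and the others hold by inspection.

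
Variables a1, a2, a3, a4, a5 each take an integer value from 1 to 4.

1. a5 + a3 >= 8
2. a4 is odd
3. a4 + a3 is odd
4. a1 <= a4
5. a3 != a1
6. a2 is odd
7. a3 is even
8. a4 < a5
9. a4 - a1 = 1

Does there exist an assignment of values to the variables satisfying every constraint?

Satisfiable

The assignment a1 = 2, a2 = 1, a3 = 4, a4 = 3, a5 = 4 works:
  constraint 1 holds since a5 + a3 = 8.
  constraint 9 holds since a4 - a1 = 1.
The rest check out directly.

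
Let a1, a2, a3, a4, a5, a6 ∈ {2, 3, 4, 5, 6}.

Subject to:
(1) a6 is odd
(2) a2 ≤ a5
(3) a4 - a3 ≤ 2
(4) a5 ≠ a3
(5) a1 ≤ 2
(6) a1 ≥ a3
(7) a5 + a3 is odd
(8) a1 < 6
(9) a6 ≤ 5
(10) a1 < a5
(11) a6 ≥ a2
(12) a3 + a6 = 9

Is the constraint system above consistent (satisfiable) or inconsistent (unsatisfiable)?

Unsatisfiable

From constraints 5 and 6: a3 ≤ a1 ≤ 2. From constraint 9: a6 ≤ 5. Hence a3 + a6 ≤ 7. But constraint 12 requires a3 + a6 = 9, and 9 > 7. Contradiction.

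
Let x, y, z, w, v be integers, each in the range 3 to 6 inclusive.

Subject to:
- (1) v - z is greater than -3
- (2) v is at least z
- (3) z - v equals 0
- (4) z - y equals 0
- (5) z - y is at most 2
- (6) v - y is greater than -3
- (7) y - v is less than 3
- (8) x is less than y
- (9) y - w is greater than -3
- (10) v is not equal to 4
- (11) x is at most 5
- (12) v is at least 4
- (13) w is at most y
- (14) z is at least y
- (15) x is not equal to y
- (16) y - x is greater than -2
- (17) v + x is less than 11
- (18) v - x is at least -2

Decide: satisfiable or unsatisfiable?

Take x = 4, y = 5, z = 5, w = 5, v = 5. Then constraint 1: v - z = 0; constraint 3: z - v = 0; constraint 4: z - y = 0, and every other listed constraint is also met.

Satisfiable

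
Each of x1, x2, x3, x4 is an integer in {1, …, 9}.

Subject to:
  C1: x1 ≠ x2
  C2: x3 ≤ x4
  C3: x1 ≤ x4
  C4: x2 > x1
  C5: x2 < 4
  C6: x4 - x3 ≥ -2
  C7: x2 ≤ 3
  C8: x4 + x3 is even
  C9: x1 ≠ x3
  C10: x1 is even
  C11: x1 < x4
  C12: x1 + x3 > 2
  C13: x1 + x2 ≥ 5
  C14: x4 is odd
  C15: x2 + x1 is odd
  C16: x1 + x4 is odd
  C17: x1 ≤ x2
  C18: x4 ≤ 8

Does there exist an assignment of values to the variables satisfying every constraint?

Try x1 = 2, x2 = 3, x3 = 3, x4 = 3.
Check constraint 6: x4 - x3 = 0; constraint 12: x1 + x3 = 5. The remaining constraints are straightforward to verify.

Satisfiable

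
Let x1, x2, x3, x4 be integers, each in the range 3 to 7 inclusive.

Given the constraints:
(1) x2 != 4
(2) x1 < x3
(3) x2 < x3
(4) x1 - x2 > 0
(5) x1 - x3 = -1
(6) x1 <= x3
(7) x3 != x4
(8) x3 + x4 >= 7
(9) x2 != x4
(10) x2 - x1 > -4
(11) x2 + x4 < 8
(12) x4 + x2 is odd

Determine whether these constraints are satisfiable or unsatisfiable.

The assignment x1 = 5, x2 = 3, x3 = 6, x4 = 4 works:
  constraint 4 holds since x1 - x2 = 2.
  constraint 5 holds since x1 - x3 = -1.
The rest check out directly.

Satisfiable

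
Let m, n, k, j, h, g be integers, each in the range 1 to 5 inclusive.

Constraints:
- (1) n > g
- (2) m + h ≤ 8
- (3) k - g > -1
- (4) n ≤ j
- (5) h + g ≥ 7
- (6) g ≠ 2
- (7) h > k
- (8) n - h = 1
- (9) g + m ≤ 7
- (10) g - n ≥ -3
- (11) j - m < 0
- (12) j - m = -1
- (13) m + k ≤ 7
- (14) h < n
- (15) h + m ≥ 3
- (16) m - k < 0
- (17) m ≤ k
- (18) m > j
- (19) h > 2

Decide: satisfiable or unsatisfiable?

Constraints 4, 7, 14, 16, and 18 give n ≤ j, j < m, m < k, k < h, h < n. Chaining: n ≤ j < m < k < h < n, which forces n < n — impossible.

Unsatisfiable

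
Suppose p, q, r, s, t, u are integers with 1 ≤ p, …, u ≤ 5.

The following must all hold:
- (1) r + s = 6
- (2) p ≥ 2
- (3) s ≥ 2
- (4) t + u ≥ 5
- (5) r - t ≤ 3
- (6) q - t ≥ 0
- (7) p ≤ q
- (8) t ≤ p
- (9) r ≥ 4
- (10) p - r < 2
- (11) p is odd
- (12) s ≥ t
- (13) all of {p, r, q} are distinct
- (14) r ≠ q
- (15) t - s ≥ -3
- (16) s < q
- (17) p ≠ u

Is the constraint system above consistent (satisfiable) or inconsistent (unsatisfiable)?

Satisfiable

Take p = 3, q = 5, r = 4, s = 2, t = 2, u = 5. Then constraint 1: r + s = 6; constraint 4: t + u = 7, and every other listed constraint is also met.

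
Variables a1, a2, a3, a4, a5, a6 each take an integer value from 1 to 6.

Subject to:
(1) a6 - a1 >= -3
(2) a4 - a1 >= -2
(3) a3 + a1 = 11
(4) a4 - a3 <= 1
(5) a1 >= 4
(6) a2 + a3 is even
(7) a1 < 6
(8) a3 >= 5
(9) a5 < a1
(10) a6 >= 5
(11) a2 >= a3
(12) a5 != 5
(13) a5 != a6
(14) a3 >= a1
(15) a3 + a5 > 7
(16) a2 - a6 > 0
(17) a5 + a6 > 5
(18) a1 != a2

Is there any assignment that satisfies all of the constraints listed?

Satisfiable

The assignment a1 = 5, a2 = 6, a3 = 6, a4 = 6, a5 = 2, a6 = 5 works:
  constraint 1 holds since a6 - a1 = 0.
  constraint 2 holds since a4 - a1 = 1.
  constraint 3 holds since a3 + a1 = 11.
The rest check out directly.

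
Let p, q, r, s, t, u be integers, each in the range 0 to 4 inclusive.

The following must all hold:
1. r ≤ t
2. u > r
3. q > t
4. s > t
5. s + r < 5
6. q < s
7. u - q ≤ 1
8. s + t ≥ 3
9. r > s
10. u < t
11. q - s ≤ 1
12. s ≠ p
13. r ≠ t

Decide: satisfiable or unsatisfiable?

Constraints 2, 3, 6, 9, and 10 give q < s, s < r, r < u, u < t, t < q. Chaining: q < s < r < u < t < q, which forces q < q — impossible.

Unsatisfiable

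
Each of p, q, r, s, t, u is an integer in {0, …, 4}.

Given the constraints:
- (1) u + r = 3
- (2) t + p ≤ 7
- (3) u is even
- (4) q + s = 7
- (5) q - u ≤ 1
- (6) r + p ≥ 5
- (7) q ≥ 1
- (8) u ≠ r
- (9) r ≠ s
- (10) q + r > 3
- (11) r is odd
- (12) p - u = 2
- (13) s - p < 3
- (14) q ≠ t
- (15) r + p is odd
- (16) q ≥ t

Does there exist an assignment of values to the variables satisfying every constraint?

One satisfying assignment is p = 4, q = 3, r = 1, s = 4, t = 2, u = 2.
For the less obvious constraints — constraint 1: u + r = 3; constraint 2: t + p = 6 — and the others hold by inspection.

Satisfiable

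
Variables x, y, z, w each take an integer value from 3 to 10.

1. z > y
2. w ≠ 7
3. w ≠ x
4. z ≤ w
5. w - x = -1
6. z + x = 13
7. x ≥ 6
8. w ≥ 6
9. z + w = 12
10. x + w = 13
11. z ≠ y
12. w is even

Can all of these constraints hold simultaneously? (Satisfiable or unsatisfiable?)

Setting (x, y, z, w) = (7, 4, 6, 6) satisfies everything: constraint 5: w - x = -1; constraint 6: z + x = 13, and the others follow.

Satisfiable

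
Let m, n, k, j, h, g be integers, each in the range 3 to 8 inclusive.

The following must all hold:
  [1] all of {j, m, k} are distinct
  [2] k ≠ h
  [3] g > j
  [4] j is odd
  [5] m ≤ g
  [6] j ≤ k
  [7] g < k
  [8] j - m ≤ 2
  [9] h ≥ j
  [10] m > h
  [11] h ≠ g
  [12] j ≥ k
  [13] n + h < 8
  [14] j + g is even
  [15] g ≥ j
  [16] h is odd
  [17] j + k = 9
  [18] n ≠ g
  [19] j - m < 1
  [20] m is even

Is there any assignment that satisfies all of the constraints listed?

Constraints 5, 7, 9, 10, and 12 give k ≤ j, j ≤ h, h < m, m ≤ g, g < k. Chaining: k ≤ j ≤ h < m ≤ g < k, which forces k < k — impossible.

Unsatisfiable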